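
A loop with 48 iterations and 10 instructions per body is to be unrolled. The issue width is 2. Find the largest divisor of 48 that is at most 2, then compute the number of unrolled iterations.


Largest divisor of 48 <= 2 is 2
New iterations = 48 / 2 = 24

24


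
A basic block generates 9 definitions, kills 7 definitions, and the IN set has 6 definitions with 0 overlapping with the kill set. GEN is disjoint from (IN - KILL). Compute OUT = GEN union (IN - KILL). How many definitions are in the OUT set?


IN - KILL: 6 - 0 = 6 surviving definitions
OUT = GEN + surviving = 9 + 6 = 15

15


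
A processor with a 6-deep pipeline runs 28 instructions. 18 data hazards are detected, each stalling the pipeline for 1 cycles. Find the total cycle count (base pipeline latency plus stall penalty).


Base cycles = 6 + 28 - 1 = 33
Total stalls = 18 * 1 = 18
Total = 33 + 18 = 51

51


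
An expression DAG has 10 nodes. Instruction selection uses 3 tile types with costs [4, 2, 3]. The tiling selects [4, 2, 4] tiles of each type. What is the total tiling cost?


Total cost = sum(count_i * cost_i)
= 4*4 + 2*2 + 4*3
= 32

32


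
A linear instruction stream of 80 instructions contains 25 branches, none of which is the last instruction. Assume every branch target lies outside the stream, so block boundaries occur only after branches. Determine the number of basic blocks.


With no in-sequence branch targets, the leaders are the first instruction plus the instruction after each branch.
Number of basic blocks = branches + 1
= 25 + 1 = 26

26


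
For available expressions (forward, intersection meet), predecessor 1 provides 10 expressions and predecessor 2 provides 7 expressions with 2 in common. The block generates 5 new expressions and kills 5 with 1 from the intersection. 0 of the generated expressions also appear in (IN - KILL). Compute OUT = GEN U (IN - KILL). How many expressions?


IN = intersection of predecessors = 2
IN - KILL = 2 - 1 = 1
|OUT| = |GEN| + |IN - KILL| - |GEN ∩ (IN - KILL)| = 5 + 1 - 0 = 6

6


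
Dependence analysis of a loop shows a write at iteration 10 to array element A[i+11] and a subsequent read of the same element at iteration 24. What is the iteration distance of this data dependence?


Distance = read iteration - write iteration
= 24 - 10 = 14

14


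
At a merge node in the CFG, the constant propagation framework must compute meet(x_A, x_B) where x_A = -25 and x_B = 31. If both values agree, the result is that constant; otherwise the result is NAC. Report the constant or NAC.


Meet operation: if both paths give the same constant, result is that constant; if they differ, result is NAC (not-a-constant).
Path A: -25, Path B: 31 -> differ
Result: not-a-constant -> NAC

NAC


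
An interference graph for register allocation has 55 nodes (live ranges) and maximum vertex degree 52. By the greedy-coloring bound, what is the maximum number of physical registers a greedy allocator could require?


Greedy coloring never needs more than (max_degree + 1) colors: when coloring a vertex, at most max_degree neighbors are already colored.
Upper bound = 52 + 1 = 53

53


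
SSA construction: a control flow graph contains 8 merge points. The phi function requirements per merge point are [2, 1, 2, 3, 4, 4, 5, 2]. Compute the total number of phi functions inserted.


Total phi functions = sum of phi functions at each join node
= 2 + 1 + 2 + 3 + 4 + 4 + 5 + 2 = 23

23


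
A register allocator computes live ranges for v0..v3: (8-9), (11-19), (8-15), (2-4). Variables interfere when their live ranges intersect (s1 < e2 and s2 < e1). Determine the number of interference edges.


Check all pairs for overlapping intervals.
Two intervals (s1,e1) and (s2,e2) overlap if s1 < e2 and s2 < e1.
v0 (8-9) vs v1..v3: overlaps v2 -> 1
v1 (11-19) vs v2..v3: overlaps v2 -> 1
v2 (8-15) vs v3: overlaps none -> 0
Total overlapping pairs = 1 + 1 + 0 = 2

2


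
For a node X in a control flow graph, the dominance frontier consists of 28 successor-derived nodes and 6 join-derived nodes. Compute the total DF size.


DF(X) = direct successor contributions + join point contributions
= 28 + 6 = 34

34


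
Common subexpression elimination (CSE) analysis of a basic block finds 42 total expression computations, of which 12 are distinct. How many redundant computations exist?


CSE count = total expressions - unique expressions
= 42 - 12 = 30

30


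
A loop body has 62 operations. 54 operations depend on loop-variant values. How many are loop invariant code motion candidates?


Invariant candidates = total - loop-dependent
= 62 - 54 = 8

8


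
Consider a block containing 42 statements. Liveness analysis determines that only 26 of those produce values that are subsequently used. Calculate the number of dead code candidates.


Dead code = total statements - live definitions
= 42 - 26 = 16

16


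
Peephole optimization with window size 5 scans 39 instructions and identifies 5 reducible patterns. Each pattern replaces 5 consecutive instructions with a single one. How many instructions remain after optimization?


Each match removes 4 instructions.
Total removed = 5 * 4 = 20
Remaining = 39 - 20 = 19

19


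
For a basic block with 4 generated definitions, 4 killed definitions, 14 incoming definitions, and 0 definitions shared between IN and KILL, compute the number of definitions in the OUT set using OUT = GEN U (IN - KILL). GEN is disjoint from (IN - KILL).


IN - KILL: 14 - 0 = 14 surviving definitions
OUT = GEN + surviving = 4 + 14 = 18

18


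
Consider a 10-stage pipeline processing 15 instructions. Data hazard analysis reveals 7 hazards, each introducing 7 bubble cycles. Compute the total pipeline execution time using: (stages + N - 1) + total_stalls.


Base cycles = 10 + 15 - 1 = 24
Total stalls = 7 * 7 = 49
Total = 24 + 49 = 73

73


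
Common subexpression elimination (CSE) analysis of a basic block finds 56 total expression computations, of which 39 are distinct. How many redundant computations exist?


CSE count = total expressions - unique expressions
= 56 - 39 = 17

17


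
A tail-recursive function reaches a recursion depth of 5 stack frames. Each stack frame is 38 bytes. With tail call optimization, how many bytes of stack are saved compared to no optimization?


Without TCO: 5 * 38 = 190 bytes
With TCO: reuse 1 frame = 38 bytes
Savings = 190 - 38 = 152

152


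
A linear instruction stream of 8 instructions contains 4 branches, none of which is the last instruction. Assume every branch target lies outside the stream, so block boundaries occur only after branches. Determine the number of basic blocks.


With no in-sequence branch targets, the leaders are the first instruction plus the instruction after each branch.
Number of basic blocks = branches + 1
= 4 + 1 = 5

5


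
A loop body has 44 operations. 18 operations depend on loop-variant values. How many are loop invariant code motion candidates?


Invariant candidates = total - loop-dependent
= 44 - 18 = 26

26


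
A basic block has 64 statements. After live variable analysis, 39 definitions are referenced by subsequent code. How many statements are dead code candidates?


Dead code = total statements - live definitions
= 64 - 39 = 25

25


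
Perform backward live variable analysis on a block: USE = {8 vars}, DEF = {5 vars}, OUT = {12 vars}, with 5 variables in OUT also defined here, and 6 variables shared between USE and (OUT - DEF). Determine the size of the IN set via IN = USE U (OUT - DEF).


OUT - DEF: 12 - 5 = 7
|IN| = |USE| + |OUT - DEF| - |USE ∩ (OUT - DEF)| = 8 + 7 - 6 = 9

9


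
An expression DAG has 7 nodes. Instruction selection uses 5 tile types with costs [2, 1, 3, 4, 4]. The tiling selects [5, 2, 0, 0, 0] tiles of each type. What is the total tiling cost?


Total cost = sum(count_i * cost_i)
= 5*2 + 2*1 + 0*3 + 0*4 + 0*4
= 12

12


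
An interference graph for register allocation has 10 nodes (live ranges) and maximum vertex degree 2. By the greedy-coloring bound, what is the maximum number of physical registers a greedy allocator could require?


Greedy coloring never needs more than (max_degree + 1) colors: when coloring a vertex, at most max_degree neighbors are already colored.
Upper bound = 2 + 1 = 3

3


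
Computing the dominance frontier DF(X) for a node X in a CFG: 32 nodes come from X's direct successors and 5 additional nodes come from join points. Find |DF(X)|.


DF(X) = direct successor contributions + join point contributions
= 32 + 5 = 37

37


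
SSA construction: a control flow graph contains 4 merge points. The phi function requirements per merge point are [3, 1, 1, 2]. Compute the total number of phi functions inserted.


Total phi functions = sum of phi functions at each join node
= 3 + 1 + 1 + 2 = 7

7


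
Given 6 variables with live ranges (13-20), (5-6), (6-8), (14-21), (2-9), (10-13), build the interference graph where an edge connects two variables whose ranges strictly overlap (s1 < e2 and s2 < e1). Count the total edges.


Check all pairs for overlapping intervals.
Two intervals (s1,e1) and (s2,e2) overlap if s1 < e2 and s2 < e1.
v0 (13-20) vs v1..v5: overlaps v3 -> 1
v1 (5-6) vs v2..v5: overlaps v4 -> 1
v2 (6-8) vs v3..v5: overlaps v4 -> 1
v3 (14-21) vs v4..v5: overlaps none -> 0
v4 (2-9) vs v5: overlaps none -> 0
Total overlapping pairs = 1 + 1 + 1 + 0 + 0 = 3

3


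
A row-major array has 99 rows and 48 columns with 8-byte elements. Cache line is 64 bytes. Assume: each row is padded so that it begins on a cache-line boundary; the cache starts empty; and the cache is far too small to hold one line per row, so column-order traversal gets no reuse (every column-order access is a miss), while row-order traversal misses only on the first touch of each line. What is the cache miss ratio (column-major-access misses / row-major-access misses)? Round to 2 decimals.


Each row occupies 48 * 8 = 384 bytes and starts on a line boundary, so it spans ceil(384 / 64) = 6 cache lines.
Row-major traversal misses (one per line touched): 99 * ceil(48 * 8 / 64) = 594
Column-major traversal misses (no reuse, every access misses): 99 * 48 = 4752
Ratio = 4752 / 594 = 8.0

8.0


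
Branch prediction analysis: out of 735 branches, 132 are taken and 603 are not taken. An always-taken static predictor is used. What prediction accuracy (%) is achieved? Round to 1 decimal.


Predictor: always-taken
Correct predictions = 132
Accuracy = 132 / 735 * 100 = 18.0%

18.0


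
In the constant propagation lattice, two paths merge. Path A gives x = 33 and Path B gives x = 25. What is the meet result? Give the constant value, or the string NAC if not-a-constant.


Meet operation: if both paths give the same constant, result is that constant; if they differ, result is NAC (not-a-constant).
Path A: 33, Path B: 25 -> differ
Result: not-a-constant -> NAC

NAC


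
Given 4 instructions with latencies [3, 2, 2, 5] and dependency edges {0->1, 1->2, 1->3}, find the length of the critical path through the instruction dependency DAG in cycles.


Compute longest path through dependency graph: dist(Ik) = max over predecessors of dist + latency(Ik).
dist(I0) = latency 3 = 3
dist(I1) = dist(I0) + 2 = 3 + 2 = 5
dist(I2) = dist(I1) + 2 = 5 + 2 = 7
dist(I3) = dist(I1) + 5 = 5 + 5 = 10
Critical path = max dist = 10

10


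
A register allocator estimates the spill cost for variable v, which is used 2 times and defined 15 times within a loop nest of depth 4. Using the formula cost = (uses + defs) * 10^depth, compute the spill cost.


uses + defs = 2 + 15 = 17
10^4 = 10000
Spill cost = 17 * 10000 = 170000

170000


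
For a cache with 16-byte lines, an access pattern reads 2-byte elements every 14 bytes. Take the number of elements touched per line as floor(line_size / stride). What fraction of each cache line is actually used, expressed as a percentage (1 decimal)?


Elements per cache line = floor(16 / 14) = 1
Bytes used = 1 * 2 = 2
Utilization = 2 / 16 * 100 = 12.5%

12.5


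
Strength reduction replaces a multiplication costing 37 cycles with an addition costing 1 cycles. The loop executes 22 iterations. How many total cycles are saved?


Per-iteration saving = 37 - 1 = 36
Total saved = 22 * 36 = 792

792


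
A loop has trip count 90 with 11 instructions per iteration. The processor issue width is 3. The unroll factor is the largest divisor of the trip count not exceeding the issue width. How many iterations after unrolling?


Largest divisor of 90 <= 3 is 3
New iterations = 90 / 3 = 30

30


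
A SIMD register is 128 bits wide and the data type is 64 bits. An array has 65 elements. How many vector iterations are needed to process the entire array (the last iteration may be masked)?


Width = 128 / 64 = 2 elements per vector op
Iterations = ceil(65 / 2) = 33

33


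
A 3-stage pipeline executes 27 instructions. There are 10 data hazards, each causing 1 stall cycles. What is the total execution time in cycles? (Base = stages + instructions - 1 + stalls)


Base cycles = 3 + 27 - 1 = 29
Total stalls = 10 * 1 = 10
Total = 29 + 10 = 39

39


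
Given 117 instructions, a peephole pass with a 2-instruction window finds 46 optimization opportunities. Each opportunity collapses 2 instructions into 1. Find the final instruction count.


Each match removes 1 instructions.
Total removed = 46 * 1 = 46
Remaining = 117 - 46 = 71

71


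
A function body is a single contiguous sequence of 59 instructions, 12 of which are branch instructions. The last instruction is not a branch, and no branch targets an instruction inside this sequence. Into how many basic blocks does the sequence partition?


With no in-sequence branch targets, the leaders are the first instruction plus the instruction after each branch.
Number of basic blocks = branches + 1
= 12 + 1 = 13

13


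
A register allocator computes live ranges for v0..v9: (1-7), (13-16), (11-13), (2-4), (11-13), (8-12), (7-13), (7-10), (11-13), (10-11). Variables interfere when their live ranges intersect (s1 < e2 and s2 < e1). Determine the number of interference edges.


Check all pairs for overlapping intervals.
Two intervals (s1,e1) and (s2,e2) overlap if s1 < e2 and s2 < e1.
v0 (1-7) vs v1..v9: overlaps v3 -> 1
v1 (13-16) vs v2..v9: overlaps none -> 0
v2 (11-13) vs v3..v9: overlaps v4, v5, v6, v8 -> 4
v3 (2-4) vs v4..v9: overlaps none -> 0
v4 (11-13) vs v5..v9: overlaps v5, v6, v8 -> 3
v5 (8-12) vs v6..v9: overlaps v6, v7, v8, v9 -> 4
v6 (7-13) vs v7..v9: overlaps v7, v8, v9 -> 3
v7 (7-10) vs v8..v9: overlaps none -> 0
v8 (11-13) vs v9: overlaps none -> 0
Total overlapping pairs = 1 + 0 + 4 + 0 + 3 + 4 + 3 + 0 + 0 = 15

15


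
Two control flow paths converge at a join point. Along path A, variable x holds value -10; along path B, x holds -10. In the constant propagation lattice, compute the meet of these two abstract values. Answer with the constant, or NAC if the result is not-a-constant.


Meet operation: if both paths give the same constant, result is that constant; if they differ, result is NAC (not-a-constant).
Path A: -10, Path B: -10 -> equal
Result: constant -> -10

-10


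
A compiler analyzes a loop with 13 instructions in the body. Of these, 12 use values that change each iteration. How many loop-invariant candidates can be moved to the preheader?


Invariant candidates = total - loop-dependent
= 13 - 12 = 1

1


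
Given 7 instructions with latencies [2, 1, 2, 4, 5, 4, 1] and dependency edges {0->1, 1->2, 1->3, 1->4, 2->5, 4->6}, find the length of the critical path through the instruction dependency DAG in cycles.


Compute longest path through dependency graph: dist(Ik) = max over predecessors of dist + latency(Ik).
dist(I0) = latency 2 = 2
dist(I1) = dist(I0) + 1 = 2 + 1 = 3
dist(I2) = dist(I1) + 2 = 3 + 2 = 5
dist(I3) = dist(I1) + 4 = 3 + 4 = 7
dist(I4) = dist(I1) + 5 = 3 + 5 = 8
dist(I5) = dist(I2) + 4 = 5 + 4 = 9
dist(I6) = dist(I4) + 1 = 8 + 1 = 9
Critical path = max dist = 9

9


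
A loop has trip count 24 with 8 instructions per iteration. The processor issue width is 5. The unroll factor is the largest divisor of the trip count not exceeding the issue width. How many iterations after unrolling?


Largest divisor of 24 <= 5 is 4
New iterations = 24 / 4 = 6

6


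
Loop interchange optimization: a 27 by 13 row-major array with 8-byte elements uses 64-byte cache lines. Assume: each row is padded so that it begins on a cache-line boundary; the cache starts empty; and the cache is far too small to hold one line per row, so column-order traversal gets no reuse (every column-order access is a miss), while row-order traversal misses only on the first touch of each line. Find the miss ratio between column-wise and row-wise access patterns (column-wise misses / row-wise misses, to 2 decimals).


Each row occupies 13 * 8 = 104 bytes and starts on a line boundary, so it spans ceil(104 / 64) = 2 cache lines.
Row-major traversal misses (one per line touched): 27 * ceil(13 * 8 / 64) = 54
Column-major traversal misses (no reuse, every access misses): 27 * 13 = 351
Ratio = 351 / 54 = 6.5

6.5


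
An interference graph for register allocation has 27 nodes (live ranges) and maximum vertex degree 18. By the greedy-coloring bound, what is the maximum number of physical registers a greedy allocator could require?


Greedy coloring never needs more than (max_degree + 1) colors: when coloring a vertex, at most max_degree neighbors are already colored.
Upper bound = 18 + 1 = 19

19


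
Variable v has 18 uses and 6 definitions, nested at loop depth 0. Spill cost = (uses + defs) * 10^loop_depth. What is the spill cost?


uses + defs = 18 + 6 = 24
10^0 = 1
Spill cost = 24 * 1 = 24

24


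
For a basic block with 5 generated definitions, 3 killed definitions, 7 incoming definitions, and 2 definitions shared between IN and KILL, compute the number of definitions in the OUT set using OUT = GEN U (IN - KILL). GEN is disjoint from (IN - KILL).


IN - KILL: 7 - 2 = 5 surviving definitions
OUT = GEN + surviving = 5 + 5 = 10

10


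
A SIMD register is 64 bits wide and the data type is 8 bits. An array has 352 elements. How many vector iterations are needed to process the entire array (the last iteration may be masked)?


Width = 64 / 8 = 8 elements per vector op
Iterations = ceil(352 / 8) = 44

44


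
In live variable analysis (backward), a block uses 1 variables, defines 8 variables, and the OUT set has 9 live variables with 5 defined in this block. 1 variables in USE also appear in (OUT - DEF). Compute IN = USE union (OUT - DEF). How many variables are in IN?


OUT - DEF: 9 - 5 = 4
|IN| = |USE| + |OUT - DEF| - |USE ∩ (OUT - DEF)| = 1 + 4 - 1 = 4

4


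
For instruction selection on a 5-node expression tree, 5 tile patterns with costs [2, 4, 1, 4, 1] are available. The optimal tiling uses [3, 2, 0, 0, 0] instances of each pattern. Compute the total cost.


Total cost = sum(count_i * cost_i)
= 3*2 + 2*4 + 0*1 + 0*4 + 0*1
= 14

14


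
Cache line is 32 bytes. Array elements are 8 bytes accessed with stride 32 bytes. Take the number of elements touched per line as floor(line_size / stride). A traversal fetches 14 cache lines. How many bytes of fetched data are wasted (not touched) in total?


Elements per line = floor(32 / 32) = 1
Bytes used per line = 1 * 8 = 8
Wasted per line = 32 - 8 = 24
Total wasted = 24 * 14 = 336

336


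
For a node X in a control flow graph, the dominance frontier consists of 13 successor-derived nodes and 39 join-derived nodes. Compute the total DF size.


DF(X) = direct successor contributions + join point contributions
= 13 + 39 = 52

52


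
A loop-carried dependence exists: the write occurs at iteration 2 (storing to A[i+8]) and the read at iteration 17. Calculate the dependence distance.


Distance = read iteration - write iteration
= 17 - 2 = 15

15


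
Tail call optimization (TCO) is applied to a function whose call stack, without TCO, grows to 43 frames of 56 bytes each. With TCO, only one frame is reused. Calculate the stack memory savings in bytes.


Without TCO: 43 * 56 = 2408 bytes
With TCO: reuse 1 frame = 56 bytes
Savings = 2408 - 56 = 2352

2352


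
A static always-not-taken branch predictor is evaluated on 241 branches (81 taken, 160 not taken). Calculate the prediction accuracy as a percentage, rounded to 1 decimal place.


Predictor: always-not-taken
Correct predictions = 160
Accuracy = 160 / 241 * 100 = 66.4%

66.4


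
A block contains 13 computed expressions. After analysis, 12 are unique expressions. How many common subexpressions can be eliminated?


CSE count = total expressions - unique expressions
= 13 - 12 = 1

1


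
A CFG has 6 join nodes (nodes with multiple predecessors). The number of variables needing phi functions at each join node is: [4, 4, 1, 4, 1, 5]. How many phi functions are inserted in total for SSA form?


Total phi functions = sum of phi functions at each join node
= 4 + 4 + 1 + 4 + 1 + 5 = 19

19


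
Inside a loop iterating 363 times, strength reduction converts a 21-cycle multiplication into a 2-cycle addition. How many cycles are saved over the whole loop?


Per-iteration saving = 21 - 2 = 19
Total saved = 363 * 19 = 6897

6897


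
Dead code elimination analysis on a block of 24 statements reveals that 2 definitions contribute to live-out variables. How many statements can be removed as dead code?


Dead code = total statements - live definitions
= 24 - 2 = 22

22


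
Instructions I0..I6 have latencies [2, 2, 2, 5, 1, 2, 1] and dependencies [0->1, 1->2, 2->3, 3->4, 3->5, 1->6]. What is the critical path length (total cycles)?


Compute longest path through dependency graph: dist(Ik) = max over predecessors of dist + latency(Ik).
dist(I0) = latency 2 = 2
dist(I1) = dist(I0) + 2 = 2 + 2 = 4
dist(I2) = dist(I1) + 2 = 4 + 2 = 6
dist(I3) = dist(I2) + 5 = 6 + 5 = 11
dist(I4) = dist(I3) + 1 = 11 + 1 = 12
dist(I5) = dist(I3) + 2 = 11 + 2 = 13
dist(I6) = dist(I1) + 1 = 4 + 1 = 5
Critical path = max dist = 13

13


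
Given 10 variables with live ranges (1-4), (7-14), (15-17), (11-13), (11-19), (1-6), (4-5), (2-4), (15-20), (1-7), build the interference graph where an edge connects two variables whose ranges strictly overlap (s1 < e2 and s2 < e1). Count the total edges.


Check all pairs for overlapping intervals.
Two intervals (s1,e1) and (s2,e2) overlap if s1 < e2 and s2 < e1.
v0 (1-4) vs v1..v9: overlaps v5, v7, v9 -> 3
v1 (7-14) vs v2..v9: overlaps v3, v4 -> 2
v2 (15-17) vs v3..v9: overlaps v4, v8 -> 2
v3 (11-13) vs v4..v9: overlaps v4 -> 1
v4 (11-19) vs v5..v9: overlaps v8 -> 1
v5 (1-6) vs v6..v9: overlaps v6, v7, v9 -> 3
v6 (4-5) vs v7..v9: overlaps v9 -> 1
v7 (2-4) vs v8..v9: overlaps v9 -> 1
v8 (15-20) vs v9: overlaps none -> 0
Total overlapping pairs = 3 + 2 + 2 + 1 + 1 + 3 + 1 + 1 + 0 = 14

14


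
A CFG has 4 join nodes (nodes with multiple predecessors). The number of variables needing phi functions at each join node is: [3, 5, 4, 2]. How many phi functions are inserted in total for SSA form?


Total phi functions = sum of phi functions at each join node
= 3 + 5 + 4 + 2 = 14

14


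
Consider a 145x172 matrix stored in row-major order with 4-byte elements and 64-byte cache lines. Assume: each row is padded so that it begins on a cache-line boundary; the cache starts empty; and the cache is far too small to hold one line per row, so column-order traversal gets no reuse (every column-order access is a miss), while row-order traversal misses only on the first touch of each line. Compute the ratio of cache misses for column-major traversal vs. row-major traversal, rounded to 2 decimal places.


Each row occupies 172 * 4 = 688 bytes and starts on a line boundary, so it spans ceil(688 / 64) = 11 cache lines.
Row-major traversal misses (one per line touched): 145 * ceil(172 * 4 / 64) = 1595
Column-major traversal misses (no reuse, every access misses): 145 * 172 = 24940
Ratio = 24940 / 1595 = 15.64

15.64


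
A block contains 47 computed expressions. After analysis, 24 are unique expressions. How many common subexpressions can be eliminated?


CSE count = total expressions - unique expressions
= 47 - 24 = 23

23


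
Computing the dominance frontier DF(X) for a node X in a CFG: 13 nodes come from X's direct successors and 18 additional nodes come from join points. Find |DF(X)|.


DF(X) = direct successor contributions + join point contributions
= 13 + 18 = 31

31


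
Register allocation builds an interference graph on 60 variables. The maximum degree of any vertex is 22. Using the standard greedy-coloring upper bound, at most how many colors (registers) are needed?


Greedy coloring never needs more than (max_degree + 1) colors: when coloring a vertex, at most max_degree neighbors are already colored.
Upper bound = 22 + 1 = 23

23


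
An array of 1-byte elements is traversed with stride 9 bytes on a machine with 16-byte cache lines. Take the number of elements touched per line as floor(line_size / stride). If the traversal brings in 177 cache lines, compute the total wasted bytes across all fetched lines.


Elements per line = floor(16 / 9) = 1
Bytes used per line = 1 * 1 = 1
Wasted per line = 16 - 1 = 15
Total wasted = 15 * 177 = 2655

2655


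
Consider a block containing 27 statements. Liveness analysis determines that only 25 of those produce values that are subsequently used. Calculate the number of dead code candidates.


Dead code = total statements - live definitions
= 27 - 25 = 2

2


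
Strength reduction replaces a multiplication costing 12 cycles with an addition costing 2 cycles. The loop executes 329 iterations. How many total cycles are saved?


Per-iteration saving = 12 - 2 = 10
Total saved = 329 * 10 = 3290

3290


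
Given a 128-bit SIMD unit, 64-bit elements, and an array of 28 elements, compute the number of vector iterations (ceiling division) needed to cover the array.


Width = 128 / 64 = 2 elements per vector op
Iterations = ceil(28 / 2) = 14

14


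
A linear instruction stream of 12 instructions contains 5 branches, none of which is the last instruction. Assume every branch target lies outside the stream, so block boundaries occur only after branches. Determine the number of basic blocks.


With no in-sequence branch targets, the leaders are the first instruction plus the instruction after each branch.
Number of basic blocks = branches + 1
= 5 + 1 = 6

6


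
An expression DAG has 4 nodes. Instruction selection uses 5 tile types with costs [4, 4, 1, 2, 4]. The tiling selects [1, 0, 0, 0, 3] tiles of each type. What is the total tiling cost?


Total cost = sum(count_i * cost_i)
= 1*4 + 0*4 + 0*1 + 0*2 + 3*4
= 16

16


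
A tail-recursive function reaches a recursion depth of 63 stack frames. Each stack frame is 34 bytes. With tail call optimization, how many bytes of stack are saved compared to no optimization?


Without TCO: 63 * 34 = 2142 bytes
With TCO: reuse 1 frame = 34 bytes
Savings = 2142 - 34 = 2108

2108


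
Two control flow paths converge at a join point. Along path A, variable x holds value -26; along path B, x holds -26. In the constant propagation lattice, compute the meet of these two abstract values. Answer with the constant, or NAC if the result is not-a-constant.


Meet operation: if both paths give the same constant, result is that constant; if they differ, result is NAC (not-a-constant).
Path A: -26, Path B: -26 -> equal
Result: constant -> -26

-26


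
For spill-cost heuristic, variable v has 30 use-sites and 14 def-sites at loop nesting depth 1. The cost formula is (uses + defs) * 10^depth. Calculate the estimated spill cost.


uses + defs = 30 + 14 = 44
10^1 = 10
Spill cost = 44 * 10 = 440

440


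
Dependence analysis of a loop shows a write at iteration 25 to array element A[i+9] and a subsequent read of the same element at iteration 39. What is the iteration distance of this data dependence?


Distance = read iteration - write iteration
= 39 - 25 = 14

14


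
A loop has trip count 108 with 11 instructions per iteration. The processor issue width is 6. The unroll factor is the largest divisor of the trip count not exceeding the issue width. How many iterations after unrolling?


Largest divisor of 108 <= 6 is 6
New iterations = 108 / 6 = 18

18


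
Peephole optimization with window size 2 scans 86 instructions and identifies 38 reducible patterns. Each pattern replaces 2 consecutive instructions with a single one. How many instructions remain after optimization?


Each match removes 1 instructions.
Total removed = 38 * 1 = 38
Remaining = 86 - 38 = 48

48


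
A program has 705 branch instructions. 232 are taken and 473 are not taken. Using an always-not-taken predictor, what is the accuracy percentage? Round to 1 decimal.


Predictor: always-not-taken
Correct predictions = 473
Accuracy = 473 / 705 * 100 = 67.1%

67.1


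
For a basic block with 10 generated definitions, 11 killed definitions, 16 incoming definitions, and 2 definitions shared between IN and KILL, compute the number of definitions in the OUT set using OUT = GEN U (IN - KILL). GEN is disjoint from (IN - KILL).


IN - KILL: 16 - 2 = 14 surviving definitions
OUT = GEN + surviving = 10 + 14 = 24

24


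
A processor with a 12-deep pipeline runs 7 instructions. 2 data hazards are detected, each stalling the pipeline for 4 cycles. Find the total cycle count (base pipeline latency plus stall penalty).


Base cycles = 12 + 7 - 1 = 18
Total stalls = 2 * 4 = 8
Total = 18 + 8 = 26

26


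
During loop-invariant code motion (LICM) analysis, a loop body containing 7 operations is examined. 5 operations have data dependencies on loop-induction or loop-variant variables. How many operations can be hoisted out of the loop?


Invariant candidates = total - loop-dependent
= 7 - 5 = 2

2


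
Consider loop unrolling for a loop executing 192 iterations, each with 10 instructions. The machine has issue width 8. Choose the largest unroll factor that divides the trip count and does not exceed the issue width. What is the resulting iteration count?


Largest divisor of 192 <= 8 is 8
New iterations = 192 / 8 = 24

24


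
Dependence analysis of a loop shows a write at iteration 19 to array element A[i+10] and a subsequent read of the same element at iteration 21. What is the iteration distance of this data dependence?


Distance = read iteration - write iteration
= 21 - 19 = 2

2


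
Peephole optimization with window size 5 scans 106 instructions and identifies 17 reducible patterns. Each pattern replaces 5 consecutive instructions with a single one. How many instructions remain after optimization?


Each match removes 4 instructions.
Total removed = 17 * 4 = 68
Remaining = 106 - 68 = 38

38


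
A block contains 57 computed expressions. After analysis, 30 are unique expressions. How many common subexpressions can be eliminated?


CSE count = total expressions - unique expressions
= 57 - 30 = 27

27


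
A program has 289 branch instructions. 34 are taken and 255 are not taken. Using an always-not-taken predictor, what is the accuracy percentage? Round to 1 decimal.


Predictor: always-not-taken
Correct predictions = 255
Accuracy = 255 / 289 * 100 = 88.2%

88.2


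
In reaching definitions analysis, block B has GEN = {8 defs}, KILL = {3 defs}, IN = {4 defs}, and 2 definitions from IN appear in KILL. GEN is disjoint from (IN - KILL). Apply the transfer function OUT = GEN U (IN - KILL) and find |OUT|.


IN - KILL: 4 - 2 = 2 surviving definitions
OUT = GEN + surviving = 8 + 2 = 10

10


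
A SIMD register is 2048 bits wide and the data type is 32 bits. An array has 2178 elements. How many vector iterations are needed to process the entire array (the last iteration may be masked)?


Width = 2048 / 32 = 64 elements per vector op
Iterations = ceil(2178 / 64) = 35

35


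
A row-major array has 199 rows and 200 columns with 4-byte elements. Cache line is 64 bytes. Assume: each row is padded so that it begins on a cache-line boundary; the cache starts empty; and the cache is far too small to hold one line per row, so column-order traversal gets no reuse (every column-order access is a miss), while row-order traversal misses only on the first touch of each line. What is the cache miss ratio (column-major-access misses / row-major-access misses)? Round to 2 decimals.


Each row occupies 200 * 4 = 800 bytes and starts on a line boundary, so it spans ceil(800 / 64) = 13 cache lines.
Row-major traversal misses (one per line touched): 199 * ceil(200 * 4 / 64) = 2587
Column-major traversal misses (no reuse, every access misses): 199 * 200 = 39800
Ratio = 39800 / 2587 = 15.38

15.38


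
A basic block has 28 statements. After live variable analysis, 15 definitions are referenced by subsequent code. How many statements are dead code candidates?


Dead code = total statements - live definitions
= 28 - 15 = 13

13


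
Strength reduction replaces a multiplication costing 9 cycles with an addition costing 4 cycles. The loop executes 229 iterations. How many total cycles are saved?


Per-iteration saving = 9 - 4 = 5
Total saved = 229 * 5 = 1145

1145


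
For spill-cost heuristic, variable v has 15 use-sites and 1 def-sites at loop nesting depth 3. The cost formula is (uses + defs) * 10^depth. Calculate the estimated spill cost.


uses + defs = 15 + 1 = 16
10^3 = 1000
Spill cost = 16 * 1000 = 16000

16000


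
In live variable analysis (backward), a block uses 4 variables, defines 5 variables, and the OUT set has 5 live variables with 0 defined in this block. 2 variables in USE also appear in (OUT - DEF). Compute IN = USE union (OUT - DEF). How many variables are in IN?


OUT - DEF: 5 - 0 = 5
|IN| = |USE| + |OUT - DEF| - |USE ∩ (OUT - DEF)| = 4 + 5 - 2 = 7

7


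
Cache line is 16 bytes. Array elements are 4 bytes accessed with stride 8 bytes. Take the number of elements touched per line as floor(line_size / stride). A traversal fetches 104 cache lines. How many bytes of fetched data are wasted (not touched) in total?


Elements per line = floor(16 / 8) = 2
Bytes used per line = 2 * 4 = 8
Wasted per line = 16 - 8 = 8
Total wasted = 8 * 104 = 832

832


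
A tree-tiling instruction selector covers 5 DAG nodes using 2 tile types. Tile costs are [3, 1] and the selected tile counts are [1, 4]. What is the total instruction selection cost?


Total cost = sum(count_i * cost_i)
= 1*3 + 4*1
= 7

7


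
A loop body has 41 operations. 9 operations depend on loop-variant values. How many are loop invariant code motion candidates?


Invariant candidates = total - loop-dependent
= 41 - 9 = 32

32


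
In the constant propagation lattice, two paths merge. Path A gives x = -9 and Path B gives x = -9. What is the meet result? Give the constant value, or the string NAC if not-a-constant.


Meet operation: if both paths give the same constant, result is that constant; if they differ, result is NAC (not-a-constant).
Path A: -9, Path B: -9 -> equal
Result: constant -> -9

-9


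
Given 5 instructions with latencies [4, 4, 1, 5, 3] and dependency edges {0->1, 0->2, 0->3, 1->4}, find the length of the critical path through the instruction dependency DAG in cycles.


Compute longest path through dependency graph: dist(Ik) = max over predecessors of dist + latency(Ik).
dist(I0) = latency 4 = 4
dist(I1) = dist(I0) + 4 = 4 + 4 = 8
dist(I2) = dist(I0) + 1 = 4 + 1 = 5
dist(I3) = dist(I0) + 5 = 4 + 5 = 9
dist(I4) = dist(I1) + 3 = 8 + 3 = 11
Critical path = max dist = 11

11


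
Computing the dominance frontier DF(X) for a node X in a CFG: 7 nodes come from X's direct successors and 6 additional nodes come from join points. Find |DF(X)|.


DF(X) = direct successor contributions + join point contributions
= 7 + 6 = 13

13


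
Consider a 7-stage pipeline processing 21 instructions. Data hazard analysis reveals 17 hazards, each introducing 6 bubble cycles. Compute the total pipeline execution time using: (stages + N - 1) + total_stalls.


Base cycles = 7 + 21 - 1 = 27
Total stalls = 17 * 6 = 102
Total = 27 + 102 = 129

129


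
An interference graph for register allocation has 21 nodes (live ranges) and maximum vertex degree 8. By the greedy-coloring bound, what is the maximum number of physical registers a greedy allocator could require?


Greedy coloring never needs more than (max_degree + 1) colors: when coloring a vertex, at most max_degree neighbors are already colored.
Upper bound = 8 + 1 = 9

9


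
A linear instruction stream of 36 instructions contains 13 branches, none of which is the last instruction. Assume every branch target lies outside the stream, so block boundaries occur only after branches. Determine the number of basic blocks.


With no in-sequence branch targets, the leaders are the first instruction plus the instruction after each branch.
Number of basic blocks = branches + 1
= 13 + 1 = 14

14


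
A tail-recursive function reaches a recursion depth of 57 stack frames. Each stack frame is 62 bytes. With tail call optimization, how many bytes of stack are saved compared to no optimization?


Without TCO: 57 * 62 = 3534 bytes
With TCO: reuse 1 frame = 62 bytes
Savings = 3534 - 62 = 3472

3472


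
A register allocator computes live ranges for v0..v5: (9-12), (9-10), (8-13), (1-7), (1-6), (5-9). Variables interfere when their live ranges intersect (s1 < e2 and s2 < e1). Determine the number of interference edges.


Check all pairs for overlapping intervals.
Two intervals (s1,e1) and (s2,e2) overlap if s1 < e2 and s2 < e1.
v0 (9-12) vs v1..v5: overlaps v1, v2 -> 2
v1 (9-10) vs v2..v5: overlaps v2 -> 1
v2 (8-13) vs v3..v5: overlaps v5 -> 1
v3 (1-7) vs v4..v5: overlaps v4, v5 -> 2
v4 (1-6) vs v5: overlaps v5 -> 1
Total overlapping pairs = 2 + 1 + 1 + 2 + 1 = 7

7


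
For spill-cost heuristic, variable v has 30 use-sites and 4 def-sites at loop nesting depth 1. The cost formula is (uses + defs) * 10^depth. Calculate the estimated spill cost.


uses + defs = 30 + 4 = 34
10^1 = 10
Spill cost = 34 * 10 = 340

340


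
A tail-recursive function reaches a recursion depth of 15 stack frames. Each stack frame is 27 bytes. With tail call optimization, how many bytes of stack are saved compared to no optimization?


Without TCO: 15 * 27 = 405 bytes
With TCO: reuse 1 frame = 27 bytes
Savings = 405 - 27 = 378

378


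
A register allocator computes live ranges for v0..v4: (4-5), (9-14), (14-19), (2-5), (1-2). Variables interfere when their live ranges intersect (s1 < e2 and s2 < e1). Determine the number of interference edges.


Check all pairs for overlapping intervals.
Two intervals (s1,e1) and (s2,e2) overlap if s1 < e2 and s2 < e1.
v0 (4-5) vs v1..v4: overlaps v3 -> 1
v1 (9-14) vs v2..v4: overlaps none -> 0
v2 (14-19) vs v3..v4: overlaps none -> 0
v3 (2-5) vs v4: overlaps none -> 0
Total overlapping pairs = 1 + 0 + 0 + 0 = 1

1


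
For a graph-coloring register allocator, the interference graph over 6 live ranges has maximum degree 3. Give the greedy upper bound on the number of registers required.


Greedy coloring never needs more than (max_degree + 1) colors: when coloring a vertex, at most max_degree neighbors are already colored.
Upper bound = 3 + 1 = 4

4


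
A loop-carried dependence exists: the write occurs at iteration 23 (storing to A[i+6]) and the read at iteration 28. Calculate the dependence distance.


Distance = read iteration - write iteration
= 28 - 23 = 5

5


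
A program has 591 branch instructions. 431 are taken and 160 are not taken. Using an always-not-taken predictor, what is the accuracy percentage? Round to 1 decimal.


Predictor: always-not-taken
Correct predictions = 160
Accuracy = 160 / 591 * 100 = 27.1%

27.1


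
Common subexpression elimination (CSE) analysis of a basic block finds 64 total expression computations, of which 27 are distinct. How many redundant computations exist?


CSE count = total expressions - unique expressions
= 64 - 27 = 37

37
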